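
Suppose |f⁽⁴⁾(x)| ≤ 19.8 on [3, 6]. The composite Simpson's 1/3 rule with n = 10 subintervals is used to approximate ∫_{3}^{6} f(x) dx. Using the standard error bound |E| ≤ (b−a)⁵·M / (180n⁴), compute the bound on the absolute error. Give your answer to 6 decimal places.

|E| ≤ (3)⁵·19.8 / (180·10⁴) = 4811.4/1800000 = 0.002673.

0.002673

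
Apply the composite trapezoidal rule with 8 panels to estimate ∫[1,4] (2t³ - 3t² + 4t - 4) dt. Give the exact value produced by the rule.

83.34375

h = (4 − 1)/8 = 0.375.
Nodes t₀,…,t₈ = 1, 1.375, 1.75, 2.125, 2.5, 2.875, 3.25, 3.625, 4.
f(t) = 2t³ - 3t² + 4t - 4: f₀=-1, f₁=1.02734375, f₂=4.53125, f₃=10.14453125, f₄=18.5, f₅=30.23046875, f₆=45.96875, f₇=66.34765625, f₈=92.
(h/2)·[f₀ + 2f₁ + 2f₂ + 2f₃ + 2f₄ + 2f₅ + 2f₆ + 2f₇ + f₈] = 0.1875·(444.5) = 83.34375.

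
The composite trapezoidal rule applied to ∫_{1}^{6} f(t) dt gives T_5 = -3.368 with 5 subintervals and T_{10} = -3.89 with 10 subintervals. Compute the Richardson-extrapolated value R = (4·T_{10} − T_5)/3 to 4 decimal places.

R = (4·T_{10} − T_5) / 3 = (4·(-3.89) − (-3.368))/3 = (-12.192)/3 = -4.0640.

-4.0640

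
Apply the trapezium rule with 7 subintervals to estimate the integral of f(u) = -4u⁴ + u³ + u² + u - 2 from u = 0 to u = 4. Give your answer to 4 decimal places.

-760.1499

h = (4 − 0)/7 = 0.571429.
Nodes u₀,…,u₇ = 0, 0.571429, 1.142857, 1.714286, 2.285714, 2.857143, 3.428571, 4.
f(u) = -4u⁴ + u³ + u² + u - 2: f₀=-2, f₁=-1.341941, f₂=-4.882132, f₃=-26.854644, f₄=-91.729279, f₅=-234.211579, f₆=-499.242815, f₇=-942.
(h/2)·[f₀ + 2f₁ + 2f₂ + 2f₃ + 2f₄ + 2f₅ + 2f₆ + f₇] = 0.285714·(-2660.524781) = -760.1499.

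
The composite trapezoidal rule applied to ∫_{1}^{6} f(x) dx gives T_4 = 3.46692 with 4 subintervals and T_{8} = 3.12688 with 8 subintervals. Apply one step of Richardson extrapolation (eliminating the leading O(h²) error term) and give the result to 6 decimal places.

R = (4·T_{8} − T_4) / 3 = (4·3.12688 − 3.46692)/3 = (9.04060)/3 = 3.013533.

3.013533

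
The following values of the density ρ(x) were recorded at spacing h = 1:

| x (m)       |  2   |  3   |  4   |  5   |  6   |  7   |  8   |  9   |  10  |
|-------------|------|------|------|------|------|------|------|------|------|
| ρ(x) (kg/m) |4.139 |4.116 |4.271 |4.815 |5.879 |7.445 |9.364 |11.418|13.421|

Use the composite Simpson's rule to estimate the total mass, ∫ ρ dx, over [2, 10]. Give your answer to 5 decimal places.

55.92133

h = 1, n = 8.
(h/3)·[y₀ + 4y₁ + 2y₂ + 4y₃ + 2y₄ + 4y₅ + 2y₆ + 4y₇ + y₈] = 0.333333·(167.764) = 55.92133.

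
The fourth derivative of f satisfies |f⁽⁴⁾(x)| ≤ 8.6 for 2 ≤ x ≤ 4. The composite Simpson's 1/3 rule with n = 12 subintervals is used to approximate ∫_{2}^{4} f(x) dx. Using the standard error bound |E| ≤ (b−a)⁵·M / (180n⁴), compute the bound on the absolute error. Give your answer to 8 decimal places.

0.00007373

|E| ≤ (2)⁵·8.6 / (180·12⁴) = 275.2/3732480 = 0.00007373.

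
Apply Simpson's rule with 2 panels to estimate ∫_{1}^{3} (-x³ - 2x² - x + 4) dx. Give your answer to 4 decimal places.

h = (3 − 1)/2 = 1.
Nodes x₀,…,x₂ = 1, 2, 3.
f(x) = -x³ - 2x² - x + 4: f₀=0, f₁=-14, f₂=-44.
(h/3)·[f₀ + 4f₁ + f₂] = 0.333333·(-100) = -33.3333.

-33.3333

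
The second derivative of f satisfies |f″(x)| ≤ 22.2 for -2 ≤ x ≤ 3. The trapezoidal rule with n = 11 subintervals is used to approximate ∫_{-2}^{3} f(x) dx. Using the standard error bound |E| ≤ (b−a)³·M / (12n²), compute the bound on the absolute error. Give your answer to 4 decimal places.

1.9112

|E| ≤ (5)³·22.2 / (12·11²) = 2775/1452 = 1.9112.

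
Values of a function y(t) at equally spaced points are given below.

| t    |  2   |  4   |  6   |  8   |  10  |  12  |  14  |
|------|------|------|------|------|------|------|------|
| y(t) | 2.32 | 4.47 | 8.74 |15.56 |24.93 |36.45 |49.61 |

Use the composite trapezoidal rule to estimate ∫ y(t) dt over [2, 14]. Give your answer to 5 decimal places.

232.23000

h = 2, n = 6.
(h/2)·[y₀ + 2y₁ + 2y₂ + 2y₃ + 2y₄ + 2y₅ + y₆] = 1·(232.23) = 232.23000.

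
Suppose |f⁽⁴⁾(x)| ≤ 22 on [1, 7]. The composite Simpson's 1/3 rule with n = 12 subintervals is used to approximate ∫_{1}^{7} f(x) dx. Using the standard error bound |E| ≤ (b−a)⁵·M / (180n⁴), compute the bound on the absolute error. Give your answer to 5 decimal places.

0.04583

|E| ≤ (6)⁵·22 / (180·12⁴) = 171072/3732480 = 0.04583.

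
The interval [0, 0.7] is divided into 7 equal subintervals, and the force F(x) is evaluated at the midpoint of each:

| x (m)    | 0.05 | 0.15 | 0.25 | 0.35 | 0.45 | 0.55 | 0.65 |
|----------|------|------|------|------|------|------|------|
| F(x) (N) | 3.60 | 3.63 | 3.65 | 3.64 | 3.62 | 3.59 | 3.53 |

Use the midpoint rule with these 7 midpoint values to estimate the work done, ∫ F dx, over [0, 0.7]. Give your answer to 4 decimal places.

2.5260

h = 0.1, n = 7.
h·[y(m₁) + y(m₂) + y(m₃) + y(m₄) + y(m₅) + y(m₆) + y(m₇)] = 0.1·(25.26) = 2.5260.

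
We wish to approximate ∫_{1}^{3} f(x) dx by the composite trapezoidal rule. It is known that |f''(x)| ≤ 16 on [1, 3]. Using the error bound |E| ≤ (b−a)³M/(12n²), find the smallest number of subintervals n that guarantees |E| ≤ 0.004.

Need 128/(12n²) ≤ 0.004.
n² ≥ 128/(12·0.004) = 2666.67 ⇒ n ≥ 51.6398, so the smallest n is 52.

52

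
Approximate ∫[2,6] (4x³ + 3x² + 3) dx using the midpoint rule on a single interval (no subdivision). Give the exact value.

M = (b−a)·f(4) = 4·(307) = 1228.

1228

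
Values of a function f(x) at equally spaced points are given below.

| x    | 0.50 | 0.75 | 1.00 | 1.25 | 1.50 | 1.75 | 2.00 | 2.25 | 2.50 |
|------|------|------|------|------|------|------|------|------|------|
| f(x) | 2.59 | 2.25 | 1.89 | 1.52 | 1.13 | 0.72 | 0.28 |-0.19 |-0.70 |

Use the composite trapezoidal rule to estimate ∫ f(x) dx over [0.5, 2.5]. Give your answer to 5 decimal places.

h = 0.25, n = 8.
(h/2)·[y₀ + 2y₁ + 2y₂ + 2y₃ + 2y₄ + 2y₅ + 2y₆ + 2y₇ + y₈] = 0.125·(17.09) = 2.13625.

2.13625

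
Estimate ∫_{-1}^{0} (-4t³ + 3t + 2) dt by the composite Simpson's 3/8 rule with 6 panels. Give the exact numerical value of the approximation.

h = (0 − (-1))/6 = 0.166667.
Nodes t₀,…,t₆ = -1, -0.833333, -0.666667, -0.5, -0.333333, -0.166667, 0.
f(t) = -4t³ + 3t + 2: f₀=3, f₁=1.814815, f₂=1.185185, f₃=1, f₄=1.148148, f₅=1.518519, f₆=2.
(3h/8)·[f₀ + 3f₁ + 3f₂ + 2f₃ + 3f₄ + 3f₅ + f₆] = 0.0625·(24) = 1.5.

1.5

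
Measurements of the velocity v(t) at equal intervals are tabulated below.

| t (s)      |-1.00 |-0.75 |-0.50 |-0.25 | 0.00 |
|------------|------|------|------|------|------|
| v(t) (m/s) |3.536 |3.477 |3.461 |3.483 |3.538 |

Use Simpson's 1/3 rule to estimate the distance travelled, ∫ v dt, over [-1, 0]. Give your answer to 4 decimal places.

h = 0.25, n = 4.
(h/3)·[y₀ + 4y₁ + 2y₂ + 4y₃ + y₄] = 0.083333·(41.836) = 3.4863.

3.4863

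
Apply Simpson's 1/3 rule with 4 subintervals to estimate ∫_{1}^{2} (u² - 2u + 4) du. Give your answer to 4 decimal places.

3.3333

h = (2 − 1)/4 = 0.25.
Nodes u₀,…,u₄ = 1, 1.25, 1.5, 1.75, 2.
f(u) = u² - 2u + 4: f₀=3, f₁=3.0625, f₂=3.25, f₃=3.5625, f₄=4.
(h/3)·[f₀ + 4f₁ + 2f₂ + 4f₃ + f₄] = 0.083333·(40) = 3.3333.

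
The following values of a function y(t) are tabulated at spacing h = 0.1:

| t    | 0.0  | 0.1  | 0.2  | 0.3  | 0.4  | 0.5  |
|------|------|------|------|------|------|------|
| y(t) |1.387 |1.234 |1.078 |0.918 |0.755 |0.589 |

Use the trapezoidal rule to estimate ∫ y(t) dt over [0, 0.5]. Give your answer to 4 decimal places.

0.4973

h = 0.1, n = 5.
(h/2)·[y₀ + 2y₁ + 2y₂ + 2y₃ + 2y₄ + y₅] = 0.05·(9.946) = 0.4973.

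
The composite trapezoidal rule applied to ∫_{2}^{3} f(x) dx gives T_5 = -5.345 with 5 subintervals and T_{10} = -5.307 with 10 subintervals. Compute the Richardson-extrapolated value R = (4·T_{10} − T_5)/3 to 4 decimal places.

R = (4·T_{10} − T_5) / 3 = (4·(-5.307) − (-5.345))/3 = (-15.883)/3 = -5.2943.

-5.2943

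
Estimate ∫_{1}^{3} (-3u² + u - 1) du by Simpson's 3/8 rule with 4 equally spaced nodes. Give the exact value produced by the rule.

-24

h = (3 − 1)/3 = 0.666667.
Nodes u₀,…,u₃ = 1, 1.666667, 2.333333, 3.
f(u) = -3u² + u - 1: f₀=-3, f₁=-7.666667, f₂=-15, f₃=-25.
(3h/8)·[f₀ + 3f₁ + 3f₂ + f₃] = 0.25·(-96) = -24.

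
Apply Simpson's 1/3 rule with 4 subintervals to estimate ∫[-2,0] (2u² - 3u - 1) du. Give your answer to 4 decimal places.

h = (0 − (-2))/4 = 0.5.
Nodes u₀,…,u₄ = -2, -1.5, -1, -0.5, 0.
f(u) = 2u² - 3u - 1: f₀=13, f₁=8, f₂=4, f₃=1, f₄=-1.
(h/3)·[f₀ + 4f₁ + 2f₂ + 4f₃ + f₄] = 0.166667·(56) = 9.3333.

9.3333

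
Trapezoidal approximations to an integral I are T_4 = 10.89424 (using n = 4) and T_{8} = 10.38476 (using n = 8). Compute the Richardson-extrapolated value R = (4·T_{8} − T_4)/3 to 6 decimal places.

10.214933

R = (4·T_{8} − T_4) / 3 = (4·10.38476 − 10.89424)/3 = (30.64480)/3 = 10.214933.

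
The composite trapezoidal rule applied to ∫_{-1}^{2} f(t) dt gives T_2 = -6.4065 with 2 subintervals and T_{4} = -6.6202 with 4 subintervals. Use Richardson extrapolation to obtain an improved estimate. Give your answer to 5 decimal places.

-6.69143

R = (4·T_{4} − T_2) / 3 = (4·(-6.6202) − (-6.4065))/3 = (-20.0743)/3 = -6.69143.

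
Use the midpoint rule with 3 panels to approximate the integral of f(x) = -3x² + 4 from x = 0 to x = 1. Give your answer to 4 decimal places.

h = (1 − 0)/3 = 0.333333.
Midpoints m₁,…,m₃ = 0.166667, 0.5, 0.833333.
f(m₁)=3.916667, f(m₂)=3.25, f(m₃)=1.916667.
h·[f(m₁) + f(m₂) + f(m₃)] = 0.333333·(9.083333) = 3.0278.

3.0278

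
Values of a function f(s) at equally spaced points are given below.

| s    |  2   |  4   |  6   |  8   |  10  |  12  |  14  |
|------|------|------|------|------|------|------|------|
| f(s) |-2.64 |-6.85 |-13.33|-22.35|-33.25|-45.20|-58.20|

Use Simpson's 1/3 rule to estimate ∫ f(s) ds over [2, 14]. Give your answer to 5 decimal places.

h = 2, n = 6.
(h/3)·[y₀ + 4y₁ + 2y₂ + 4y₃ + 2y₄ + 4y₅ + y₆] = 0.666667·(-451.60) = -301.06667.

-301.06667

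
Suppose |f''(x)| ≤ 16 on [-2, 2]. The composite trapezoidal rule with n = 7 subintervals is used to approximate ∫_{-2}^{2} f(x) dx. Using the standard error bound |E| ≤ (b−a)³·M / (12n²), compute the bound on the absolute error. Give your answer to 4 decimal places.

|E| ≤ (4)³·16 / (12·7²) = 1024/588 = 1.7415.

1.7415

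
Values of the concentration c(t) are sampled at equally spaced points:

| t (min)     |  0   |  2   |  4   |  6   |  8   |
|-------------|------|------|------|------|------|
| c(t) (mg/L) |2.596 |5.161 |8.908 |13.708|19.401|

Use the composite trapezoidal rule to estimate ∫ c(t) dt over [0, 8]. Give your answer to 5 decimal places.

77.55100

h = 2, n = 4.
(h/2)·[y₀ + 2y₁ + 2y₂ + 2y₃ + y₄] = 1·(77.551) = 77.55100.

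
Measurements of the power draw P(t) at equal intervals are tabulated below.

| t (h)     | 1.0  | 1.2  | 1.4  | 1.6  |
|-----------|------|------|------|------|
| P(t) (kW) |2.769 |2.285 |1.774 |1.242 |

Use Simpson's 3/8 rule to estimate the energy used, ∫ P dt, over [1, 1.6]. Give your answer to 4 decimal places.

h = 0.2, n = 3.
(3h/8)·[y₀ + 3y₁ + 3y₂ + y₃] = 0.075·(16.188) = 1.2141.

1.2141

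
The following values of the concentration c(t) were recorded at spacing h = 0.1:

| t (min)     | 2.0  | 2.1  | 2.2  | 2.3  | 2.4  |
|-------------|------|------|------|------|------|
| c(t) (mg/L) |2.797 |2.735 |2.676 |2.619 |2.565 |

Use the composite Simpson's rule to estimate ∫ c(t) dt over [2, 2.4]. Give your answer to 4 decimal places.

1.0710

h = 0.1, n = 4.
(h/3)·[y₀ + 4y₁ + 2y₂ + 4y₃ + y₄] = 0.033333·(32.130) = 1.0710.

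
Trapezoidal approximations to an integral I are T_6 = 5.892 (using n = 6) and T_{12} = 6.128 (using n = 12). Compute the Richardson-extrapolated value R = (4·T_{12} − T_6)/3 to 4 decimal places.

R = (4·T_{12} − T_6) / 3 = (4·6.128 − 5.892)/3 = (18.620)/3 = 6.2067.

6.2067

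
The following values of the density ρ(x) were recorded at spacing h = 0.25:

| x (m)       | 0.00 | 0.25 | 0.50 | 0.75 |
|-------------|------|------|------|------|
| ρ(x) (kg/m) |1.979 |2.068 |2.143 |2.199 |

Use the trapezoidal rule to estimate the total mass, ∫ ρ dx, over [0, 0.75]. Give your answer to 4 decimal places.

1.5750

h = 0.25, n = 3.
(h/2)·[y₀ + 2y₁ + 2y₂ + y₃] = 0.125·(12.600) = 1.5750.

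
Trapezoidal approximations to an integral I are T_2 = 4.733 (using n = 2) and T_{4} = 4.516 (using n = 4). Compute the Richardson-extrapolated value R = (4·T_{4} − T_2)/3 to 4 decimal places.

R = (4·T_{4} − T_2) / 3 = (4·4.516 − 4.733)/3 = (13.331)/3 = 4.4437.

4.4437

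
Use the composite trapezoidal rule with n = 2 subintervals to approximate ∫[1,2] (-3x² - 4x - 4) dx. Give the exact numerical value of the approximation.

h = (2 − 1)/2 = 0.5.
Nodes x₀,…,x₂ = 1, 1.5, 2.
f(x) = -3x² - 4x - 4: f₀=-11, f₁=-16.75, f₂=-24.
(h/2)·[f₀ + 2f₁ + f₂] = 0.25·(-68.5) = -17.125.

-17.125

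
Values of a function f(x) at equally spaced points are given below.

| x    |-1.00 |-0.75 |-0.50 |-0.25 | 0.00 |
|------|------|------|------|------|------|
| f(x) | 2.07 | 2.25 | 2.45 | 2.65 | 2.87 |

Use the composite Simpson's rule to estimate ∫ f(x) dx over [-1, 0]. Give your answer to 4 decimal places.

2.4533

h = 0.25, n = 4.
(h/3)·[y₀ + 4y₁ + 2y₂ + 4y₃ + y₄] = 0.083333·(29.44) = 2.4533.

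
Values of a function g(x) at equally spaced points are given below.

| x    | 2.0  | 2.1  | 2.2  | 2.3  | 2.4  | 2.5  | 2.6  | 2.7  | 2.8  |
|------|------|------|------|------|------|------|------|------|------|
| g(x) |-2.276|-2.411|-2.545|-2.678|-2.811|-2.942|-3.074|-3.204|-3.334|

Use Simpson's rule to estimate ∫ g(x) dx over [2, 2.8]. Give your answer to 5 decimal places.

-2.24700

h = 0.1, n = 8.
(h/3)·[y₀ + 4y₁ + 2y₂ + 4y₃ + 2y₄ + 4y₅ + 2y₆ + 4y₇ + y₈] = 0.033333·(-67.410) = -2.24700.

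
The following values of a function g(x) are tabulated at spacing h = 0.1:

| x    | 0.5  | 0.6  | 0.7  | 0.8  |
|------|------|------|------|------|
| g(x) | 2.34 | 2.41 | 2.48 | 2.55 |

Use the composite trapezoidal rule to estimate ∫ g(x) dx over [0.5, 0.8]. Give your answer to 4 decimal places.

0.7335

h = 0.1, n = 3.
(h/2)·[y₀ + 2y₁ + 2y₂ + y₃] = 0.05·(14.67) = 0.7335.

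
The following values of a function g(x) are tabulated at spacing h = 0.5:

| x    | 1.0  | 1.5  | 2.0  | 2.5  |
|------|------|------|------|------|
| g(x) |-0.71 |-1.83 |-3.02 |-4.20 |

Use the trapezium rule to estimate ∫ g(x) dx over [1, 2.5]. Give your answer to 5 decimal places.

-3.65250

h = 0.5, n = 3.
(h/2)·[y₀ + 2y₁ + 2y₂ + y₃] = 0.25·(-14.61) = -3.65250.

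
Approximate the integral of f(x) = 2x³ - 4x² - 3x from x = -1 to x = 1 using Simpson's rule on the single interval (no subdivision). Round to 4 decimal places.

S = (b−a)/6 · [f(-1) + 4f(0) + f(1)] = 0.333333·[(-3) + 4·0 + (-5)] = -2.6667.

-2.6667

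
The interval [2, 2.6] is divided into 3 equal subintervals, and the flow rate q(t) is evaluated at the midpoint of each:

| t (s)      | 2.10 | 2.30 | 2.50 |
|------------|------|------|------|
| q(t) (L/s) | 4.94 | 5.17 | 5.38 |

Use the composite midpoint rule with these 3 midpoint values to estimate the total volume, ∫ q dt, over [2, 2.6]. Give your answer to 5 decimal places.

3.09800

h = 0.2, n = 3.
h·[y(m₁) + y(m₂) + y(m₃)] = 0.2·(15.49) = 3.09800.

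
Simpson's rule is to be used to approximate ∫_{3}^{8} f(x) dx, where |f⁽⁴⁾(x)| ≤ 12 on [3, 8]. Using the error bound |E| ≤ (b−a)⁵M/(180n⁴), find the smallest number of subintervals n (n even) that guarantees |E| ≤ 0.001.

22

Need 37500/(180n⁴) ≤ 0.001.
n⁴ ≥ 37500/(180·0.001) = 208333 ⇒ n ≥ 21.3644, so the smallest even n is 22. (n must be even for Simpson's rule.)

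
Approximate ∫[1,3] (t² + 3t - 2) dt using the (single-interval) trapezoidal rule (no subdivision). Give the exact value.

T = (b−a)/2 · [f(1) + f(3)] = 1·[2 + 16] = 18.

18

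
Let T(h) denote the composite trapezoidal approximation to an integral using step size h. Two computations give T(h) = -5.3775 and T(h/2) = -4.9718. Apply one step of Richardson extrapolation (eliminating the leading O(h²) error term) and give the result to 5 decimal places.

R = (4·T(h/2) − T(h)) / 3 = (4·(-4.9718) − (-5.3775))/3 = (-14.5097)/3 = -4.83657.

-4.83657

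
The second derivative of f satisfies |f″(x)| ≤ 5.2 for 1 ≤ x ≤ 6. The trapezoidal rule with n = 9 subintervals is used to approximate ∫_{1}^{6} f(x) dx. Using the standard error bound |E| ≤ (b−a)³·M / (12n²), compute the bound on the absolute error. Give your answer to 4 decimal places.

0.6687

|E| ≤ (5)³·5.2 / (12·9²) = 650/972 = 0.6687.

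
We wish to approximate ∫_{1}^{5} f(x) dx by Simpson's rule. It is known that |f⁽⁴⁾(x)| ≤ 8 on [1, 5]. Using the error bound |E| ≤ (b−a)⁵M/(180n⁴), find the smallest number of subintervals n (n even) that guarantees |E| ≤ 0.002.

14

Need 8192/(180n⁴) ≤ 0.002.
n⁴ ≥ 8192/(180·0.002) = 22755.6 ⇒ n ≥ 12.2821, so the smallest even n is 14. (n must be even for Simpson's rule.)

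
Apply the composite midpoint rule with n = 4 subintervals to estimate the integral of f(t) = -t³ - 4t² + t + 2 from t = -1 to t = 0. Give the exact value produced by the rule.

0.4296875

h = (0 − (-1))/4 = 0.25.
Midpoints m₁,…,m₄ = -0.875, -0.625, -0.375, -0.125.
f(m₁)=-1.267578125, f(m₂)=0.056640625, f(m₃)=1.115234375, f(m₄)=1.814453125.
h·[f(m₁) + f(m₂) + f(m₃) + f(m₄)] = 0.25·(1.71875) = 0.4296875.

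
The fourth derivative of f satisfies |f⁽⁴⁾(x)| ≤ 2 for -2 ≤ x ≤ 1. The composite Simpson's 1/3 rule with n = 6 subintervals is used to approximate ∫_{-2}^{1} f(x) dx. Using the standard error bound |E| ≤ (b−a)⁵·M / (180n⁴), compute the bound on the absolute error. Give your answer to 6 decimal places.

0.002083

|E| ≤ (3)⁵·2 / (180·6⁴) = 486/233280 = 0.002083.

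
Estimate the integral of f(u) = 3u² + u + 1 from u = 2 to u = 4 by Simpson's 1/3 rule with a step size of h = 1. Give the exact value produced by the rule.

h = (4 − 2)/2 = 1.
Nodes u₀,…,u₂ = 2, 3, 4.
f(u) = 3u² + u + 1: f₀=15, f₁=31, f₂=53.
(h/3)·[f₀ + 4f₁ + f₂] = 0.333333·(192) = 64.

64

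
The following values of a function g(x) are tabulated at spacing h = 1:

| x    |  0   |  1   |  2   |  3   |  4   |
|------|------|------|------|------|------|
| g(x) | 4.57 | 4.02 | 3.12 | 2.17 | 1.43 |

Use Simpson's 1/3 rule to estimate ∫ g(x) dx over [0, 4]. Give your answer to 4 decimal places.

12.3333

h = 1, n = 4.
(h/3)·[y₀ + 4y₁ + 2y₂ + 4y₃ + y₄] = 0.333333·(37.00) = 12.3333.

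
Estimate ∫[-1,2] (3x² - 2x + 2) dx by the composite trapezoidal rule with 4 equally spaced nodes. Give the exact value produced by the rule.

h = (2 − (-1))/3 = 1.
Nodes x₀,…,x₃ = -1, 0, 1, 2.
f(x) = 3x² - 2x + 2: f₀=7, f₁=2, f₂=3, f₃=10.
(h/2)·[f₀ + 2f₁ + 2f₂ + f₃] = 0.5·(27) = 13.5.

13.5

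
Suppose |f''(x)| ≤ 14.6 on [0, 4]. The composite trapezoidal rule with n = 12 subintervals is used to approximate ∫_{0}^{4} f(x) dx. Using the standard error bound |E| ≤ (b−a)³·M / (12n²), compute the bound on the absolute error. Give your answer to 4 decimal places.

0.5407

|E| ≤ (4)³·14.6 / (12·12²) = 934.4/1728 = 0.5407.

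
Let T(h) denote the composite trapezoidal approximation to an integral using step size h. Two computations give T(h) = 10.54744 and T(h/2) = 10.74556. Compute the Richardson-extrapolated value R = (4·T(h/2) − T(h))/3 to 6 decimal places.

10.811600

R = (4·T(h/2) − T(h)) / 3 = (4·10.74556 − 10.54744)/3 = (32.43480)/3 = 10.811600.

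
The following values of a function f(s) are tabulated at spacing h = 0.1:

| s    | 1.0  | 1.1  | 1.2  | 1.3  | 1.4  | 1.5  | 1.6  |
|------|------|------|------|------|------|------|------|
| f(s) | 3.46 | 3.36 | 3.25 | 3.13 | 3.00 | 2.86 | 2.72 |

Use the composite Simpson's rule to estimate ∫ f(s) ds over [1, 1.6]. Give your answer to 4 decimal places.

1.8693

h = 0.1, n = 6.
(h/3)·[y₀ + 4y₁ + 2y₂ + 4y₃ + 2y₄ + 4y₅ + y₆] = 0.033333·(56.08) = 1.8693.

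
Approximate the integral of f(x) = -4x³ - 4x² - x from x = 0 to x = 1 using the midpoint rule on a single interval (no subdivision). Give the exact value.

M = (b−a)·f(0.5) = 1·(-2) = -2.

-2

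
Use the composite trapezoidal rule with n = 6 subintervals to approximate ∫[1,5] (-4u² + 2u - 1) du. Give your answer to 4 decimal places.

-146.5185

h = (5 − 1)/6 = 0.666667.
Nodes u₀,…,u₆ = 1, 1.666667, 2.333333, 3, 3.666667, 4.333333, 5.
f(u) = -4u² + 2u - 1: f₀=-3, f₁=-8.777778, f₂=-18.111111, f₃=-31, f₄=-47.444444, f₅=-67.444444, f₆=-91.
(h/2)·[f₀ + 2f₁ + 2f₂ + 2f₃ + 2f₄ + 2f₅ + f₆] = 0.333333·(-439.555556) = -146.5185.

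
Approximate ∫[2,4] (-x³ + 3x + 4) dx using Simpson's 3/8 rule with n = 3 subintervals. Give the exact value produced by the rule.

-34

h = (4 − 2)/3 = 0.666667.
Nodes x₀,…,x₃ = 2, 2.666667, 3.333333, 4.
f(x) = -x³ + 3x + 4: f₀=2, f₁=-6.962963, f₂=-23.037037, f₃=-48.
(3h/8)·[f₀ + 3f₁ + 3f₂ + f₃] = 0.25·(-136) = -34.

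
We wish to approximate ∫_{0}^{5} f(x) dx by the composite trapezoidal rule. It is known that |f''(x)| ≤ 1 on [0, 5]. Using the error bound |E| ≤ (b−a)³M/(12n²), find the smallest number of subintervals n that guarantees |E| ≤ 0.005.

Need 125/(12n²) ≤ 0.005.
n² ≥ 125/(12·0.005) = 2083.33 ⇒ n ≥ 45.6435, so the smallest n is 46.

46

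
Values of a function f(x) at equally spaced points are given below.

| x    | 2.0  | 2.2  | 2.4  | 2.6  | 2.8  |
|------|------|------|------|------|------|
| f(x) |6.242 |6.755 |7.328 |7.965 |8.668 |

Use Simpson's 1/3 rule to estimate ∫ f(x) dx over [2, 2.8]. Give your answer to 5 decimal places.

h = 0.2, n = 4.
(h/3)·[y₀ + 4y₁ + 2y₂ + 4y₃ + y₄] = 0.066667·(88.446) = 5.89640.

5.89640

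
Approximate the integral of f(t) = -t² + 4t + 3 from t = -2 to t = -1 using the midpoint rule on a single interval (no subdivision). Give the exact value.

-5.25

M = (b−a)·f(-1.5) = 1·(-5.25) = -5.25.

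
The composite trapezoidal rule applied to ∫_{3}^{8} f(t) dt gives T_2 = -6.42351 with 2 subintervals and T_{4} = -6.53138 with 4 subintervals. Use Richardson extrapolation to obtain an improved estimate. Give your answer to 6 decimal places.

-6.567337

R = (4·T_{4} − T_2) / 3 = (4·(-6.53138) − (-6.42351))/3 = (-19.70201)/3 = -6.567337.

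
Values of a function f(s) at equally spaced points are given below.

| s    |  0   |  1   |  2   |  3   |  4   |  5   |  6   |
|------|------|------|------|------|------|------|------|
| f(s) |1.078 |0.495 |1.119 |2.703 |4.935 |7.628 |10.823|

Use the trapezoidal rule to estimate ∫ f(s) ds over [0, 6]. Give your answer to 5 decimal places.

22.83050

h = 1, n = 6.
(h/2)·[y₀ + 2y₁ + 2y₂ + 2y₃ + 2y₄ + 2y₅ + y₆] = 0.5·(45.661) = 22.83050.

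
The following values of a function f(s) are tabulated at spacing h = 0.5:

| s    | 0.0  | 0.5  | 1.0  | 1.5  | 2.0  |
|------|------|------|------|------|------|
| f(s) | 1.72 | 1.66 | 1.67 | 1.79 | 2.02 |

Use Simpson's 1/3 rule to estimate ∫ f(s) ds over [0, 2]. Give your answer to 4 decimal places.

h = 0.5, n = 4.
(h/3)·[y₀ + 4y₁ + 2y₂ + 4y₃ + y₄] = 0.166667·(20.88) = 3.4800.

3.4800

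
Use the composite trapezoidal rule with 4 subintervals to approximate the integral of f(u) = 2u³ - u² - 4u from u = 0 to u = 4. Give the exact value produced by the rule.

h = (4 − 0)/4 = 1.
Nodes u₀,…,u₄ = 0, 1, 2, 3, 4.
f(u) = 2u³ - u² - 4u: f₀=0, f₁=-3, f₂=4, f₃=33, f₄=96.
(h/2)·[f₀ + 2f₁ + 2f₂ + 2f₃ + f₄] = 0.5·(164) = 82.

82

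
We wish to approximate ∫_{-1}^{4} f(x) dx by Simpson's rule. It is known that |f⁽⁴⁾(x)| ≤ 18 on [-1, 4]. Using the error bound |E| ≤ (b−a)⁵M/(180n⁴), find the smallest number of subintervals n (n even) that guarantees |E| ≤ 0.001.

Need 56250/(180n⁴) ≤ 0.001.
n⁴ ≥ 56250/(180·0.001) = 312500 ⇒ n ≥ 23.6435, so the smallest even n is 24. (n must be even for Simpson's rule.)

24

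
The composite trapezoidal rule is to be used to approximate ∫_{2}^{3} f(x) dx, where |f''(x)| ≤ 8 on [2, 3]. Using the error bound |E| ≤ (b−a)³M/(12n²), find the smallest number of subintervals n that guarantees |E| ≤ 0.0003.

48

Need 8/(12n²) ≤ 0.0003.
n² ≥ 8/(12·0.0003) = 2222.22 ⇒ n ≥ 47.1405, so the smallest n is 48.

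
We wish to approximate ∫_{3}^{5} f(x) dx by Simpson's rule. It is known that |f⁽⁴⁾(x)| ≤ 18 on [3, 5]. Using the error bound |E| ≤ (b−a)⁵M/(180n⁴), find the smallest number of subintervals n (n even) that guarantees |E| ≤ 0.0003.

Need 576/(180n⁴) ≤ 0.0003.
n⁴ ≥ 576/(180·0.0003) = 10666.7 ⇒ n ≥ 10.1627, so the smallest even n is 12. (n must be even for Simpson's rule.)

12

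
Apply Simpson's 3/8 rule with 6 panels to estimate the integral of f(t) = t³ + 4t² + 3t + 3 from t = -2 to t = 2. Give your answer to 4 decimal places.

h = (2 − (-2))/6 = 0.666667.
Nodes t₀,…,t₆ = -2, -1.333333, -0.666667, 0, 0.666667, 1.333333, 2.
f(t) = t³ + 4t² + 3t + 3: f₀=5, f₁=3.740741, f₂=2.481481, f₃=3, f₄=7.074074, f₅=16.481481, f₆=33.
(3h/8)·[f₀ + 3f₁ + 3f₂ + 2f₃ + 3f₄ + 3f₅ + f₆] = 0.25·(133.333333) = 33.3333.

33.3333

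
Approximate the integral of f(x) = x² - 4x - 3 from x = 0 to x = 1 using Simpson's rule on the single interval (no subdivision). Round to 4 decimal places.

S = (b−a)/6 · [f(0) + 4f(0.5) + f(1)] = 0.166667·[(-3) + 4·(-4.75) + (-6)] = -4.6667.

-4.6667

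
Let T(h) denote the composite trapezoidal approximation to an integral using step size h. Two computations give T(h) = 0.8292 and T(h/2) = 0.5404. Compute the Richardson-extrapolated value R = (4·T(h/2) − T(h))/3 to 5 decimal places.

0.44413

R = (4·T(h/2) − T(h)) / 3 = (4·0.5404 − 0.8292)/3 = (1.3324)/3 = 0.44413.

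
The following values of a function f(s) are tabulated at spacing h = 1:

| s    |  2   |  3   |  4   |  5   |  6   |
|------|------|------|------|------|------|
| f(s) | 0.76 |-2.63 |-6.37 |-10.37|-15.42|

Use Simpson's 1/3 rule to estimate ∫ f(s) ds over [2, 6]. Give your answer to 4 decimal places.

h = 1, n = 4.
(h/3)·[y₀ + 4y₁ + 2y₂ + 4y₃ + y₄] = 0.333333·(-79.40) = -26.4667.

-26.4667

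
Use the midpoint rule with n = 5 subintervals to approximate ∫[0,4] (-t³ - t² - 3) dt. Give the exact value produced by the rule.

-95.84

h = (4 − 0)/5 = 0.8.
Midpoints m₁,…,m₅ = 0.4, 1.2, 2, 2.8, 3.6.
f(m₁)=-3.224, f(m₂)=-6.168, f(m₃)=-15, f(m₄)=-32.792, f(m₅)=-62.616.
h·[f(m₁) + f(m₂) + f(m₃) + f(m₄) + f(m₅)] = 0.8·(-119.8) = -95.84.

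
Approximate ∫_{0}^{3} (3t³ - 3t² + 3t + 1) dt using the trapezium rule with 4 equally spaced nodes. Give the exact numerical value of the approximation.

55.5

h = (3 − 0)/3 = 1.
Nodes t₀,…,t₃ = 0, 1, 2, 3.
f(t) = 3t³ - 3t² + 3t + 1: f₀=1, f₁=4, f₂=19, f₃=64.
(h/2)·[f₀ + 2f₁ + 2f₂ + f₃] = 0.5·(111) = 55.5.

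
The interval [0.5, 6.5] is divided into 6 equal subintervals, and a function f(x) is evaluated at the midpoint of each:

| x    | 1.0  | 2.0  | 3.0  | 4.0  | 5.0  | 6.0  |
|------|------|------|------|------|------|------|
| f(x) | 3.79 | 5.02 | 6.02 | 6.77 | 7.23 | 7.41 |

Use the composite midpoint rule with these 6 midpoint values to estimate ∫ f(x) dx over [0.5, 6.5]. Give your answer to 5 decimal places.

36.24000

h = 1, n = 6.
h·[y(m₁) + y(m₂) + y(m₃) + y(m₄) + y(m₅) + y(m₆)] = 1·(36.24) = 36.24000.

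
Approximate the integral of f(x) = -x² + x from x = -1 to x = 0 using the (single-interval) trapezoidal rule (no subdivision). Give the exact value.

T = (b−a)/2 · [f(-1) + f(0)] = 0.5·[(-2) + 0] = -1.

-1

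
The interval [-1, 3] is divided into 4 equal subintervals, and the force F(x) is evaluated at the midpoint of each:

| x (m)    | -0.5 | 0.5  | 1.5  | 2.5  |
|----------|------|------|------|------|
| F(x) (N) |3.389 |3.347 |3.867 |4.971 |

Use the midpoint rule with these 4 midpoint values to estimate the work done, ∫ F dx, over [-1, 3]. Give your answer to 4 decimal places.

15.5740

h = 1, n = 4.
h·[y(m₁) + y(m₂) + y(m₃) + y(m₄)] = 1·(15.574) = 15.5740.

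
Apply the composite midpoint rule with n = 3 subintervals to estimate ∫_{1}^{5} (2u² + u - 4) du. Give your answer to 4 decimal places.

77.4815

h = (5 − 1)/3 = 1.333333.
Midpoints m₁,…,m₃ = 1.666667, 3, 4.333333.
f(m₁)=3.222222, f(m₂)=17, f(m₃)=37.888889.
h·[f(m₁) + f(m₂) + f(m₃)] = 1.333333·(58.111111) = 77.4815.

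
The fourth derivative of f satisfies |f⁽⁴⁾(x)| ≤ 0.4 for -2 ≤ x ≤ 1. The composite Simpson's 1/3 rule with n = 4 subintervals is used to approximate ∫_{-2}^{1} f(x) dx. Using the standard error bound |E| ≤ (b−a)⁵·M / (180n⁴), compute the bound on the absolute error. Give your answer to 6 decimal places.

|E| ≤ (3)⁵·0.4 / (180·4⁴) = 97.2/46080 = 0.002109.

0.002109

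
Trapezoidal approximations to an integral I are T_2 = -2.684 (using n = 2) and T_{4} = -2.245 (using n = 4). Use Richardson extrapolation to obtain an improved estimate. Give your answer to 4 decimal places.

-2.0987

R = (4·T_{4} − T_2) / 3 = (4·(-2.245) − (-2.684))/3 = (-6.296)/3 = -2.0987.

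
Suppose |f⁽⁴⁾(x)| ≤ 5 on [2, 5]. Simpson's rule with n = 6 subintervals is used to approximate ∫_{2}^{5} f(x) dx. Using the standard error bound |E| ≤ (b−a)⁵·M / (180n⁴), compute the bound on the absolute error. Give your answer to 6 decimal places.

0.005208

|E| ≤ (3)⁵·5 / (180·6⁴) = 1215/233280 = 0.005208.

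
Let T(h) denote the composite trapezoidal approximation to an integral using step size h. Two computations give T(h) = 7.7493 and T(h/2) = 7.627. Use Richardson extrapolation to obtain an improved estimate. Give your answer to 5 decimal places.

7.58623

R = (4·T(h/2) − T(h)) / 3 = (4·7.627 − 7.7493)/3 = (22.7587)/3 = 7.58623.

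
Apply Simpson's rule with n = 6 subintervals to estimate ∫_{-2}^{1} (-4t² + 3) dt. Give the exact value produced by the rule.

-3

h = (1 − (-2))/6 = 0.5.
Nodes t₀,…,t₆ = -2, -1.5, -1, -0.5, 0, 0.5, 1.
f(t) = -4t² + 3: f₀=-13, f₁=-6, f₂=-1, f₃=2, f₄=3, f₅=2, f₆=-1.
(h/3)·[f₀ + 4f₁ + 2f₂ + 4f₃ + 2f₄ + 4f₅ + f₆] = 0.166667·(-18) = -3.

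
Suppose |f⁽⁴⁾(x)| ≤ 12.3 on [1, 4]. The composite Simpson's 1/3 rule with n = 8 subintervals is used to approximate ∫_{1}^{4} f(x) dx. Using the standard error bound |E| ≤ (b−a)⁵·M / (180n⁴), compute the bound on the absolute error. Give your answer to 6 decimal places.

|E| ≤ (3)⁵·12.3 / (180·8⁴) = 2988.9/737280 = 0.004054.

0.004054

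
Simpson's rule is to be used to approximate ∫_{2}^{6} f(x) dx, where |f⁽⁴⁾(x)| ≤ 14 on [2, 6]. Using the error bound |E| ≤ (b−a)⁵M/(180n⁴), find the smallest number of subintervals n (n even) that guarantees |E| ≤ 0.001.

Need 14336/(180n⁴) ≤ 0.001.
n⁴ ≥ 14336/(180·0.001) = 79644.4 ⇒ n ≥ 16.7992, so the smallest even n is 18. (n must be even for Simpson's rule.)

18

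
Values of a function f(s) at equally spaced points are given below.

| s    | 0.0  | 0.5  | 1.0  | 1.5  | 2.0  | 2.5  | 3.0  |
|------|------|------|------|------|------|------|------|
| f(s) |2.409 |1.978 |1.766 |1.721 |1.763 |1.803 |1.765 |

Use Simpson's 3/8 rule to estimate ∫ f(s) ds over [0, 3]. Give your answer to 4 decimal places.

h = 0.5, n = 6.
(3h/8)·[y₀ + 3y₁ + 3y₂ + 2y₃ + 3y₄ + 3y₅ + y₆] = 0.1875·(29.546) = 5.5399.

5.5399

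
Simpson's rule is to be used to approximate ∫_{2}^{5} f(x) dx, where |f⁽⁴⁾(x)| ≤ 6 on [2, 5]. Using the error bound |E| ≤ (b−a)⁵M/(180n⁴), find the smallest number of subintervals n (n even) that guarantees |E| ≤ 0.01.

6

Need 1458/(180n⁴) ≤ 0.01.
n⁴ ≥ 1458/(180·0.01) = 810 ⇒ n ≥ 5.3348, so the smallest even n is 6. (n must be even for Simpson's rule.)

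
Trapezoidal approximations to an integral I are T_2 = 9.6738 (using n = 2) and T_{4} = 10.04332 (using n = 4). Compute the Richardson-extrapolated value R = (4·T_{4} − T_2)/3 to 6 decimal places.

R = (4·T_{4} − T_2) / 3 = (4·10.04332 − 9.6738)/3 = (30.49948)/3 = 10.166493.

10.166493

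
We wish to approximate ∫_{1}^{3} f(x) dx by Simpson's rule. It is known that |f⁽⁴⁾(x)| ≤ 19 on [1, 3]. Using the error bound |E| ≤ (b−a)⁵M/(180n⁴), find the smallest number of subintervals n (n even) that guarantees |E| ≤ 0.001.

Need 608/(180n⁴) ≤ 0.001.
n⁴ ≥ 608/(180·0.001) = 3377.78 ⇒ n ≥ 7.6236, so the smallest even n is 8. (n must be even for Simpson's rule.)

8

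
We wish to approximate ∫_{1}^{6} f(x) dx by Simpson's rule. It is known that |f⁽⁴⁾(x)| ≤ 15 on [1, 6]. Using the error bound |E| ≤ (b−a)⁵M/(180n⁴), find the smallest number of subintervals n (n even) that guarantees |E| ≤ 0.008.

Need 46875/(180n⁴) ≤ 0.008.
n⁴ ≥ 46875/(180·0.008) = 32552.1 ⇒ n ≥ 13.4321, so the smallest even n is 14. (n must be even for Simpson's rule.)

14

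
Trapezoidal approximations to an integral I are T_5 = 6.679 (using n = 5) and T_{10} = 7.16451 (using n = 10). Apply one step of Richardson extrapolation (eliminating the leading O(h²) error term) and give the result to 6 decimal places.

R = (4·T_{10} − T_5) / 3 = (4·7.16451 − 6.679)/3 = (21.97904)/3 = 7.326347.

7.326347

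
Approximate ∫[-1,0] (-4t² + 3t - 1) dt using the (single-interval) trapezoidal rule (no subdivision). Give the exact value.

-4.5

T = (b−a)/2 · [f(-1) + f(0)] = 0.5·[(-8) + (-1)] = -4.5.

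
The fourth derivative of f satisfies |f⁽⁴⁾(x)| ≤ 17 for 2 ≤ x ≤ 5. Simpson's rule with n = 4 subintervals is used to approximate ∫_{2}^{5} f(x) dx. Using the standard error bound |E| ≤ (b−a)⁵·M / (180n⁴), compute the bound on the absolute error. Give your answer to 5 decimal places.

0.08965

|E| ≤ (3)⁵·17 / (180·4⁴) = 4131/46080 = 0.08965.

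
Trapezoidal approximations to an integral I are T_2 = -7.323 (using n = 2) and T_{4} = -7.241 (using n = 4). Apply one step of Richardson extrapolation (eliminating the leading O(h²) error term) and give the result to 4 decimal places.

R = (4·T_{4} − T_2) / 3 = (4·(-7.241) − (-7.323))/3 = (-21.641)/3 = -7.2137.

-7.2137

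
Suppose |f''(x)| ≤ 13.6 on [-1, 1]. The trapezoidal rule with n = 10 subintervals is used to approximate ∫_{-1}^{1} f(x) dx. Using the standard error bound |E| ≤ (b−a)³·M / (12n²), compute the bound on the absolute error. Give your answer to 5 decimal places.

|E| ≤ (2)³·13.6 / (12·10²) = 108.8/1200 = 0.09067.

0.09067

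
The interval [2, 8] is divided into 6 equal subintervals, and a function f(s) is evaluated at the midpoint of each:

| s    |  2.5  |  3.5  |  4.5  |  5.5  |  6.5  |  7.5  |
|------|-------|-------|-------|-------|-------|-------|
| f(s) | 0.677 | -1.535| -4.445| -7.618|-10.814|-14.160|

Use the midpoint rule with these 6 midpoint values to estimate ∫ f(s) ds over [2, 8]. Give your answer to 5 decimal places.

-37.89500

h = 1, n = 6.
h·[y(m₁) + y(m₂) + y(m₃) + y(m₄) + y(m₅) + y(m₆)] = 1·(-37.895) = -37.89500.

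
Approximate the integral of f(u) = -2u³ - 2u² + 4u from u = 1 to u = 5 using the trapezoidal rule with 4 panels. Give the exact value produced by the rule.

-360

h = (5 − 1)/4 = 1.
Nodes u₀,…,u₄ = 1, 2, 3, 4, 5.
f(u) = -2u³ - 2u² + 4u: f₀=0, f₁=-16, f₂=-60, f₃=-144, f₄=-280.
(h/2)·[f₀ + 2f₁ + 2f₂ + 2f₃ + f₄] = 0.5·(-720) = -360.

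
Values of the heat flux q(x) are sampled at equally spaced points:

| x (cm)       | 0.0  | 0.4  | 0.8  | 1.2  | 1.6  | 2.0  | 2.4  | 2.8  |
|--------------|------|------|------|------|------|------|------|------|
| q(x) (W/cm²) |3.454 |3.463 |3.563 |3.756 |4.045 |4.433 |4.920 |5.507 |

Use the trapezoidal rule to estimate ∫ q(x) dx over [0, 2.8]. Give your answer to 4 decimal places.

11.4642

h = 0.4, n = 7.
(h/2)·[y₀ + 2y₁ + 2y₂ + 2y₃ + 2y₄ + 2y₅ + 2y₆ + y₇] = 0.2·(57.321) = 11.4642.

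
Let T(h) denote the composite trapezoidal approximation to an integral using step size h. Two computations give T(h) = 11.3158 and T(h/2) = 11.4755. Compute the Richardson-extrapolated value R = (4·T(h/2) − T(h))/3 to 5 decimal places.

11.52873

R = (4·T(h/2) − T(h)) / 3 = (4·11.4755 − 11.3158)/3 = (34.5862)/3 = 11.52873.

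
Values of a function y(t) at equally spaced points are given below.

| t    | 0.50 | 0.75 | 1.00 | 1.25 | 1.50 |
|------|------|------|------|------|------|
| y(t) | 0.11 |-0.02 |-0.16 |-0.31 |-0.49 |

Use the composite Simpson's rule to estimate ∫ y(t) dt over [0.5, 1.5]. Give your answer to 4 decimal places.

h = 0.25, n = 4.
(h/3)·[y₀ + 4y₁ + 2y₂ + 4y₃ + y₄] = 0.083333·(-2.02) = -0.1683.

-0.1683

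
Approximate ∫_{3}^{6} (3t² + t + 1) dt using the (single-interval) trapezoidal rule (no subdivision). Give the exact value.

T = (b−a)/2 · [f(3) + f(6)] = 1.5·[31 + 115] = 219.

219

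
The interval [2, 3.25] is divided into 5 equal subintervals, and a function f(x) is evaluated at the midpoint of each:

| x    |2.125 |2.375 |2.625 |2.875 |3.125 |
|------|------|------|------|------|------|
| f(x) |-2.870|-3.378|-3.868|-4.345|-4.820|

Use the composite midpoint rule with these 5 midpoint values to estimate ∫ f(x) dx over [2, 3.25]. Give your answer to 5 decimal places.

h = 0.25, n = 5.
h·[y(m₁) + y(m₂) + y(m₃) + y(m₄) + y(m₅)] = 0.25·(-19.281) = -4.82025.

-4.82025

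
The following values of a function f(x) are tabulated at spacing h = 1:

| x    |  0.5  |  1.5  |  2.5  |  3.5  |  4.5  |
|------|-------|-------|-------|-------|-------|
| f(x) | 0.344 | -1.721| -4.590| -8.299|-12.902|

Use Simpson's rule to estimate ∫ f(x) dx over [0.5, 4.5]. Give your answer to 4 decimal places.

h = 1, n = 4.
(h/3)·[y₀ + 4y₁ + 2y₂ + 4y₃ + y₄] = 0.333333·(-61.818) = -20.6060.

-20.6060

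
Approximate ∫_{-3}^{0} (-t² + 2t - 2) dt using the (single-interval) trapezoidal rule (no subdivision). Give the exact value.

T = (b−a)/2 · [f(-3) + f(0)] = 1.5·[(-17) + (-2)] = -28.5.

-28.5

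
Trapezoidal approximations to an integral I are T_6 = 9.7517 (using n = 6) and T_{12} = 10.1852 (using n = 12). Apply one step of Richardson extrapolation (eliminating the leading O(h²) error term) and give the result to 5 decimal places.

R = (4·T_{12} − T_6) / 3 = (4·10.1852 − 9.7517)/3 = (30.9891)/3 = 10.32970.

10.32970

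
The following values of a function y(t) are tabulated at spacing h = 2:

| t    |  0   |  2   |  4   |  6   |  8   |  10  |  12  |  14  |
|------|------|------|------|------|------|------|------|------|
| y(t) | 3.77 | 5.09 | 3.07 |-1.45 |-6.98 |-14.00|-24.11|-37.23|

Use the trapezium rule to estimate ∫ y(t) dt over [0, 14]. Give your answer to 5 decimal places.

h = 2, n = 7.
(h/2)·[y₀ + 2y₁ + 2y₂ + 2y₃ + 2y₄ + 2y₅ + 2y₆ + y₇] = 1·(-110.22) = -110.22000.

-110.22000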